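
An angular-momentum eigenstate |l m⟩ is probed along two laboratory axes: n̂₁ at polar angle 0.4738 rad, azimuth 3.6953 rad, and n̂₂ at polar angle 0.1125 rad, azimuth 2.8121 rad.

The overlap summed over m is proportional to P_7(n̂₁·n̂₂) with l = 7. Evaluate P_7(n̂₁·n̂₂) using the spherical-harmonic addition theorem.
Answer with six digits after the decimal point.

-0.291519

Addition theorem: P_7(cos γ) = (4π/15) Σ_m Y*_{lm}(Ω₁) Y_{lm}(Ω₂), m = −7…7:
  [-7]  conj(Y_{7,-7})(Ω₁) = (0.001528, 0.001379) ; Y_{7,-7}(Ω₂) = (0.000000, -0.000000) ; Δ = (0.000000, -0.000000)
  [-6]  conj(Y_{7,-6})(Ω₁) = (-0.014777, -0.002699) ; Y_{7,-6}(Ω₂) = (-0.000001, 0.000003) ; Δ = (0.000000, -0.000000)
  [-5]  conj(Y_{7,-5})(Ω₁) = (0.062796, -0.024577) ; Y_{7,-5}(Ω₂) = (0.000006, -0.000077) ; Δ = (-0.000002, -0.000005)
  [-4]  conj(Y_{7,-4})(Ω₁) = (-0.123942, 0.165073) ; Y_{7,-4}(Ω₂) = (0.000285, 0.001103) ; Δ = (-0.000217, -0.000090)
  [-3]  conj(Y_{7,-3})(Ω₁) = (0.038294, -0.422798) ; Y_{7,-3}(Ω₂) = (-0.006650, -0.010099) ; Δ = (-0.004524, 0.002425)
  [-2]  conj(Y_{7,-2})(Ω₁) = (0.227459, 0.455220) ; Y_{7,-2}(Ω₂) = (0.070956, 0.054954) ; Δ = (-0.008877, 0.044801)
  [-1]  conj(Y_{7,-1})(Ω₁) = (-0.112037, -0.069263) ; Y_{7,-1}(Ω₂) = (-0.398144, -0.136149) ; Δ = (0.035177, 0.042831)
  [+0]  conj(Y_{7,0})(Ω₁) = (-0.431059, -0.000000) ; Y_{7,0}(Ω₂) = (0.907275, 0.000000) ; Δ = (-0.391089, -0.000000)
  [+1]  conj(Y_{7,1})(Ω₁) = (0.112037, -0.069263) ; Y_{7,1}(Ω₂) = (0.398144, -0.136149) ; Δ = (0.035177, -0.042831)
  [+2]  conj(Y_{7,2})(Ω₁) = (0.227459, -0.455220) ; Y_{7,2}(Ω₂) = (0.070956, -0.054954) ; Δ = (-0.008877, -0.044801)
  [+3]  conj(Y_{7,3})(Ω₁) = (-0.038294, -0.422798) ; Y_{7,3}(Ω₂) = (0.006650, -0.010099) ; Δ = (-0.004524, -0.002425)
  [+4]  conj(Y_{7,4})(Ω₁) = (-0.123942, -0.165073) ; Y_{7,4}(Ω₂) = (0.000285, -0.001103) ; Δ = (-0.000217, 0.000090)
  [+5]  conj(Y_{7,5})(Ω₁) = (-0.062796, -0.024577) ; Y_{7,5}(Ω₂) = (-0.000006, -0.000077) ; Δ = (-0.000002, 0.000005)
  [+6]  conj(Y_{7,6})(Ω₁) = (-0.014777, 0.002699) ; Y_{7,6}(Ω₂) = (-0.000001, -0.000003) ; Δ = (0.000000, 0.000000)
  [+7]  conj(Y_{7,7})(Ω₁) = (-0.001528, 0.001379) ; Y_{7,7}(Ω₂) = (-0.000000, -0.000000) ; Δ = (0.000000, 0.000000)
Σ over m = (-0.347976, 0.000000); ×(4π/15) → (-0.291519, 0.000000). Real part: -0.291519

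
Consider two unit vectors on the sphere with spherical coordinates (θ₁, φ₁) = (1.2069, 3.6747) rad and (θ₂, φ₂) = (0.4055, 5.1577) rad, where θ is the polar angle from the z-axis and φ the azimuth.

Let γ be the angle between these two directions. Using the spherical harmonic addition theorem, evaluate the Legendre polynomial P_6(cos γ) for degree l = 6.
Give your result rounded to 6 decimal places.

0.237774

Addition theorem: P_6(cos γ) = (4π/13) Σ_m Y*_{lm}(Ω₁) Y_{lm}(Ω₂), m = −6…6:
  m=-6: Y*=-0.321247-0.018348i  Y=+0.001623+0.000824i  product -0.000506-0.000294i
  m=-5: Y*=+0.377319-0.194549i  Y=+0.011642-0.008957i  product +0.002650-0.005645i
  m=-4: Y*=-0.057019+0.090618i  Y=-0.014959-0.070027i  product +0.007199+0.002637i
  m=-3: Y*=-0.008670+0.303857i  Y=-0.224710-0.053768i  product +0.018286-0.067813i
  m=-2: Y*=-0.103219-0.186901i  Y=-0.297390+0.367624i  product +0.099406+0.017637i
  m=-1: Y*=-0.204071-0.120422i  Y=+0.205649+0.430873i  product +0.009920-0.112693i
  m=+0: Y*=+0.236214-0.000000i  Y=-0.118241+0.000000i  product -0.027930+0.000000i
  m=+1: Y*=+0.204071-0.120422i  Y=-0.205649+0.430873i  product +0.009920+0.112693i
  m=+2: Y*=-0.103219+0.186901i  Y=-0.297390-0.367624i  product +0.099406-0.017637i
  m=+3: Y*=+0.008670+0.303857i  Y=+0.224710-0.053768i  product +0.018286+0.067813i
  m=+4: Y*=-0.057019-0.090618i  Y=-0.014959+0.070027i  product +0.007199-0.002637i
  m=+5: Y*=-0.377319-0.194549i  Y=-0.011642-0.008957i  product +0.002650+0.005645i
  m=+6: Y*=-0.321247+0.018348i  Y=+0.001623-0.000824i  product -0.000506+0.000294i
Accumulated sum +0.245978+0.000000i; after 4π/(2l+1) scaling, +0.237774+0.000000i ⇒ P_6 = 0.237774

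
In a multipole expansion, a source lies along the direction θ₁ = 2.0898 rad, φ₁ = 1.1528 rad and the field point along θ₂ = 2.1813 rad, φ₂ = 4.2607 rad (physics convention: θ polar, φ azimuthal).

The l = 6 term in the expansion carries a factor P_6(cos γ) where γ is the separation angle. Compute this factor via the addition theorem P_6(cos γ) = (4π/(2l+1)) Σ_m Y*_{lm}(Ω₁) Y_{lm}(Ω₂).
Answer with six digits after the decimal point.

Expand P_6 via completeness: Σ_{m} conj(Y_{6,m}) at Ω₁ times Y_{6,m} at Ω₂ —
  m=-6: 0.16686 + 0.12259j × 0.13278 - 0.06113j = 0.02965 + 0.00608j  (running Σ = 0.02965 + 0.00608j)
  m=-5: -0.35573 + 0.20329j × 0.27377 + 0.22487j = -0.14310 - 0.02434j  (running Σ = -0.11345 - 0.01826j)
  m=-4: -0.03496 - 0.34431j × -0.09831 + 0.40888j = 0.14422 + 0.01955j  (running Σ = 0.03076 + 0.00129j)
  m=-3: -0.05903 - 0.01935j × -0.12343 + 0.02705j = 0.00781 + 0.00079j  (running Σ = 0.03857 + 0.00209j)
  m=-2: 0.23560 - 0.26073j × 0.18289 + 0.23208j = 0.10360 + 0.00699j  (running Σ = 0.14217 + 0.00908j)
  m=-1: 0.02762 + 0.06217j × -0.10940 + 0.22549j = -0.01704 - 0.00057j  (running Σ = 0.12513 + 0.00850j)
  m=0: 0.33095 + 0.00000j × 0.23424 + 0.00000j = 0.07752 + 0.00000j  (running Σ = 0.20265 + 0.00850j)
  m=1: -0.02762 + 0.06217j × 0.10940 + 0.22549j = -0.01704 + 0.00057j  (running Σ = 0.18561 + 0.00908j)
  m=2: 0.23560 + 0.26073j × 0.18289 - 0.23208j = 0.10360 - 0.00699j  (running Σ = 0.28921 + 0.00209j)
  m=3: 0.05903 - 0.01935j × 0.12343 + 0.02705j = 0.00781 - 0.00079j  (running Σ = 0.29702 + 0.00129j)
  m=4: -0.03496 + 0.34431j × -0.09831 - 0.40888j = 0.14422 - 0.01955j  (running Σ = 0.44123 - 0.01826j)
  m=5: 0.35573 + 0.20329j × -0.27377 + 0.22487j = -0.14310 + 0.02434j  (running Σ = 0.29813 + 0.00608j)
  m=6: 0.16686 - 0.12259j × 0.13278 + 0.06113j = 0.02965 - 0.00608j  (running Σ = 0.32778 - 0.00000j)
Total Σ_m = 0.32778 - 0.00000j. Multiply by 0.966644: 0.31685 - 0.00000j. P_6(cos γ) = 0.316845

0.316845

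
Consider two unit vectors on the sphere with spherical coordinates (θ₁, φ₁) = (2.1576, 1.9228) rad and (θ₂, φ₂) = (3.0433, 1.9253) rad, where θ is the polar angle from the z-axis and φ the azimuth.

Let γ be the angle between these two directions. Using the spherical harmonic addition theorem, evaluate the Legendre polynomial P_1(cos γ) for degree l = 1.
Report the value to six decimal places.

0.632747

Addition theorem: P_1(cos γ) = (4π/3) Σ_m Y*_{lm}(Ω₁) Y_{lm}(Ω₂), m = −1…1:
  term(m=-1) = 0.00975 - 0.00002j   from Y*(Ω₁)=-0.09919 + 0.27006j, Y(Ω₂)=-0.01177 - 0.03180j
  term(m=+0) = 0.13155 + 0.00000j   from Y*(Ω₁)=-0.27054 + 0.00000j, Y(Ω₂)=-0.48624 + 0.00000j
  term(m=+1) = 0.00975 + 0.00002j   from Y*(Ω₁)=0.09919 + 0.27006j, Y(Ω₂)=0.01177 - 0.03180j
Σ over m = 0.15106 + 0.00000j; ×(4π/3) → 0.63275 + 0.00000j. Real part: 0.632747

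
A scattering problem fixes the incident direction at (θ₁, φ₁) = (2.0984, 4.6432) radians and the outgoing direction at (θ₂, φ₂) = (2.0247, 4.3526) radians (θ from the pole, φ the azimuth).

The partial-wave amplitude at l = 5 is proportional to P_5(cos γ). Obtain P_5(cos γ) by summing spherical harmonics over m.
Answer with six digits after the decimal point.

Summing Y*_{l m}(θ₁,φ₁)·Y_{l m}(θ₂,φ₂) over m ∈ [−5, 5]; prefactor 4π/(2·5+1) = 1.142397:
  m=-5: Y*=-0.075781-0.210246i  Y=-0.265103-0.061555i  product +0.007148+0.060402i
  m=-4: Y*=-0.396140+0.112522i  Y=-0.055114-0.416251i  product +0.068670+0.158692i
  m=-3: Y*=+0.058919+0.279765i  Y=+0.161715-0.086554i  product +0.033743+0.040142i
  m=-2: Y*=-0.151142+0.021049i  Y=-0.191053-0.167424i  product +0.032400+0.021283i
  m=-1: Y*=+0.022946+0.331118i  Y=+0.092773-0.246630i  product +0.083792+0.025059i
  m=+0: Y*=-0.076805-0.000000i  Y=-0.198475+0.000000i  product +0.015244+0.000000i
  m=+1: Y*=-0.022946+0.331118i  Y=-0.092773-0.246630i  product +0.083792-0.025059i
  m=+2: Y*=-0.151142-0.021049i  Y=-0.191053+0.167424i  product +0.032400-0.021283i
  m=+3: Y*=-0.058919+0.279765i  Y=-0.161715-0.086554i  product +0.033743-0.040142i
  m=+4: Y*=-0.396140-0.112522i  Y=-0.055114+0.416251i  product +0.068670-0.158692i
  m=+5: Y*=+0.075781-0.210246i  Y=+0.265103-0.061555i  product +0.007148-0.060402i
Accumulated sum +0.466752-0.000000i; after 4π/(2l+1) scaling, +0.533216-0.000000i ⇒ P_5 = 0.533216

0.533216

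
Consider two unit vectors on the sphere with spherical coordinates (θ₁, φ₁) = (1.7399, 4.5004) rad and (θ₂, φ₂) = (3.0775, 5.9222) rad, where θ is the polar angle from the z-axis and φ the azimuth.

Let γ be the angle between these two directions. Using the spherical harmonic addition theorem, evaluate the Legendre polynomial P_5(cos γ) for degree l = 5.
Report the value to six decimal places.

0.285077

Summing Y*_{l m}(θ₁,φ₁)·Y_{l m}(θ₂,φ₂) over m ∈ [−5, 5]; prefactor 4π/(2·5+1) = 1.142397:
  [-5]  conj(Y_{5,-5})(Ω₁) = -0.376812-0.211195i ; Y_{5,-5}(Ω₂) = -0.000000+0.000000i ; Δ = +0.000000-0.000000i
  [-4]  conj(Y_{5,-4})(Ω₁) = -0.154279+0.174898i ; Y_{5,-4}(Ω₂) = -0.000003-0.000024i ; Δ = +0.000005+0.000003i
  [-3]  conj(Y_{5,-3})(Ω₁) = -0.146637-0.198616i ; Y_{5,-3}(Ω₂) = +0.000339+0.000639i ; Δ = +0.000077-0.000161i
  [-2]  conj(Y_{5,-2})(Ω₁) = -0.231145+0.104328i ; Y_{5,-2}(Ω₂) = -0.010350-0.009114i ; Δ = +0.003343+0.001027i
  [-1]  conj(Y_{5,-1})(Ω₁) = -0.041205-0.191454i ; Y_{5,-1}(Ω₂) = +0.151335+0.057133i ; Δ = +0.004703-0.031328i
  [+0]  conj(Y_{5,0})(Ω₁) = -0.257209-0.000000i ; Y_{5,0}(Ω₂) = -0.906994+0.000000i ; Δ = +0.233287+0.000000i
  [+1]  conj(Y_{5,1})(Ω₁) = +0.041205-0.191454i ; Y_{5,1}(Ω₂) = -0.151335+0.057133i ; Δ = +0.004703+0.031328i
  [+2]  conj(Y_{5,2})(Ω₁) = -0.231145-0.104328i ; Y_{5,2}(Ω₂) = -0.010350+0.009114i ; Δ = +0.003343-0.001027i
  [+3]  conj(Y_{5,3})(Ω₁) = +0.146637-0.198616i ; Y_{5,3}(Ω₂) = -0.000339+0.000639i ; Δ = +0.000077+0.000161i
  [+4]  conj(Y_{5,4})(Ω₁) = -0.154279-0.174898i ; Y_{5,4}(Ω₂) = -0.000003+0.000024i ; Δ = +0.000005-0.000003i
  [+5]  conj(Y_{5,5})(Ω₁) = +0.376812-0.211195i ; Y_{5,5}(Ω₂) = +0.000000+0.000000i ; Δ = +0.000000+0.000000i
Accumulated sum +0.249543-0.000000i; after 4π/(2l+1) scaling, +0.285077-0.000000i ⇒ P_5 = 0.285077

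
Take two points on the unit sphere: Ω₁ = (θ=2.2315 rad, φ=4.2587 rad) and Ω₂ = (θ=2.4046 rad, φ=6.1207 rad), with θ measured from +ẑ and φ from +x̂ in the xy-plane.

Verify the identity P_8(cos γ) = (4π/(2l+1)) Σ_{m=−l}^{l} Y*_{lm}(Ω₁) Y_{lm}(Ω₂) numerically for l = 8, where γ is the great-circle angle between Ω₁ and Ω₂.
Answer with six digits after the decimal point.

Summing Y*_{l m}(θ₁,φ₁)·Y_{l m}(θ₂,φ₂) over m ∈ [−8, 8]; prefactor 4π/(2·8+1) = 0.739198:
  m=-8: (-0.068765, 0.036495) × (0.005741, 0.020669) = (-0.001149, -0.001212)  (running Σ = (-0.001149, -0.001212))
  m=-7: (0.008283, 0.241885) × (-0.039704, -0.085801) = (0.020425, -0.010314)  (running Σ = (0.019276, -0.011526))
  m=-6: (0.387213, 0.172668) × (0.140642, 0.207403) = (0.018647, 0.104594)  (running Σ = (0.037923, 0.093067))
  m=-5: (0.310837, -0.260568) × (-0.296655, -0.313141) = (-0.173806, -0.020037)  (running Σ = (-0.135883, 0.073030))
  m=-4: (-0.013562, -0.054483) × (0.345409, 0.262550) = (0.009620, -0.022380)  (running Σ = (-0.126263, 0.050651))
  m=-3: (0.325241, 0.069231) × (-0.081423, -0.043164) = (-0.023494, -0.019676)  (running Σ = (-0.149756, 0.030975))
  m=-2: (0.150512, -0.192570) × (-0.320956, -0.108135) = (-0.069132, 0.045531)  (running Σ = (-0.218888, 0.076506))
  m=-1: (0.101711, 0.208590) × (0.264365, 0.043337) = (0.017849, 0.059552)  (running Σ = (-0.201039, 0.136057))
  m=0: (0.283507, -0.000000) × (0.264374, 0.000000) = (0.074952, 0.000000)  (running Σ = (-0.126087, 0.136057))
  m=1: (-0.101711, 0.208590) × (-0.264365, 0.043337) = (0.017849, -0.059552)  (running Σ = (-0.108238, 0.076506))
  m=2: (0.150512, 0.192570) × (-0.320956, 0.108135) = (-0.069132, -0.045531)  (running Σ = (-0.177369, 0.030975))
  m=3: (-0.325241, 0.069231) × (0.081423, -0.043164) = (-0.023494, 0.019676)  (running Σ = (-0.200863, 0.050651))
  m=4: (-0.013562, 0.054483) × (0.345409, -0.262550) = (0.009620, 0.022380)  (running Σ = (-0.191243, 0.073030))
  m=5: (-0.310837, -0.260568) × (0.296655, -0.313141) = (-0.173806, 0.020037)  (running Σ = (-0.365049, 0.093067))
  m=6: (0.387213, -0.172668) × (0.140642, -0.207403) = (0.018647, -0.104594)  (running Σ = (-0.346402, -0.011526))
  m=7: (-0.008283, 0.241885) × (0.039704, -0.085801) = (0.020425, 0.010314)  (running Σ = (-0.325977, -0.001212))
  m=8: (-0.068765, -0.036495) × (0.005741, -0.020669) = (-0.001149, 0.001212)  (running Σ = (-0.327126, 0.000000))
Σ over m = (-0.327126, 0.000000); ×(4π/17) → (-0.241811, 0.000000). Real part: -0.241811

-0.241811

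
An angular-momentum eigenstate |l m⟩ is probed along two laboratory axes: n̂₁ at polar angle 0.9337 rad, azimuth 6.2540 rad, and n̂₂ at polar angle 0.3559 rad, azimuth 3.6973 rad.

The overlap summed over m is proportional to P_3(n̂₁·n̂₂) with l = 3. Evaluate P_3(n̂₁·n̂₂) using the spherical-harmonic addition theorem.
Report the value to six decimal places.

Expand P_3 via completeness: Σ_{m} conj(Y_{3,m}) at Ω₁ times Y_{3,m} at Ω₂ —
  term(m=-3) = +0.000699+0.003760i   from Y*(Ω₁)=+0.215868-0.018949i, Y(Ω₂)=+0.001697+0.017568i
  term(m=-2) = +0.017833-0.042060i   from Y*(Ω₁)=+0.392145-0.022916i, Y(Ω₂)=+0.051567-0.104243i
  term(m=-1) = -0.063665+0.042158i   from Y*(Ω₁)=+0.199768-0.005832i, Y(Ω₂)=-0.324581+0.201560i
  term(m=+0) = -0.133115-0.000000i   from Y*(Ω₁)=-0.273199-0.000000i, Y(Ω₂)=+0.487247+0.000000i
  term(m=+1) = -0.063665-0.042158i   from Y*(Ω₁)=-0.199768-0.005832i, Y(Ω₂)=+0.324581+0.201560i
  term(m=+2) = +0.017833+0.042060i   from Y*(Ω₁)=+0.392145+0.022916i, Y(Ω₂)=+0.051567+0.104243i
  term(m=+3) = +0.000699-0.003760i   from Y*(Ω₁)=-0.215868-0.018949i, Y(Ω₂)=-0.001697+0.017568i
Accumulated sum -0.223382-0.000000i; after 4π/(2l+1) scaling, -0.401014-0.000000i ⇒ P_3 = -0.401014

-0.401014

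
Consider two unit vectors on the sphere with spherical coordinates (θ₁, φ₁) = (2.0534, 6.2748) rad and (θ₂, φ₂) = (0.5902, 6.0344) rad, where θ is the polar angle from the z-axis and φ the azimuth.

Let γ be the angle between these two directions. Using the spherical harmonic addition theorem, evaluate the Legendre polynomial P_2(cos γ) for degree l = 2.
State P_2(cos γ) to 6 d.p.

-0.486967

Summing Y*_{l m}(θ₁,φ₁)·Y_{l m}(θ₂,φ₂) over m ∈ [−2, 2]; prefactor 4π/(2·2+1) = 2.513274:
  term(m=-2) = +0.032149+0.016770i   from Y*(Ω₁)=+0.303037-0.005083i, Y(Ω₂)=+0.105131+0.057102i
  term(m=-1) = -0.110181-0.027010i   from Y*(Ω₁)=-0.317571+0.002663i, Y(Ω₂)=+0.346213+0.087955i
  term(m=+0) = -0.037693-0.000000i   from Y*(Ω₁)=-0.111607-0.000000i, Y(Ω₂)=+0.337732+0.000000i
  term(m=+1) = -0.110181+0.027010i   from Y*(Ω₁)=+0.317571+0.002663i, Y(Ω₂)=-0.346213+0.087955i
  term(m=+2) = +0.032149-0.016770i   from Y*(Ω₁)=+0.303037+0.005083i, Y(Ω₂)=+0.105131-0.057102i
Σ over m = -0.193758+0.000000i; ×(4π/5) → -0.486967+0.000000i. Real part: -0.486967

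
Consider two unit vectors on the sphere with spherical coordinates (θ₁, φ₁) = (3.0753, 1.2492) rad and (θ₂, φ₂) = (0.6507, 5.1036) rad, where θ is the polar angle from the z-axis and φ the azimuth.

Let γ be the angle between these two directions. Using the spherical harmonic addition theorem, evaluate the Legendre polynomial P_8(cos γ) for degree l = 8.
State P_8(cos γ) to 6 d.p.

-0.142178

Term-by-term m-sum for l=8 (normalisation 4π/17 = 0.739198):
  m=-8: Y*=-0.00000 - 0.00000j  Y=-0.00934 - 0.00011j  product 0.00000 + 0.00000j
  m=-7: Y*=0.00000 - 0.00000j  Y=-0.01926 + 0.04515j  product 0.00000 + 0.00000j
  m=-6: Y*=0.00000 + 0.00000j  Y=0.11071 + 0.11271j  product -0.00000 + 0.00000j
  m=-5: Y*=-0.00001 + 0.00000j  Y=0.31764 - 0.12881j  product -0.00000 + 0.00000j
  m=-4: Y*=0.00007 - 0.00025j  Y=0.00287 - 0.48236j  product -0.00012 - 0.00004j
  m=-3: Y*=0.00328 + 0.00228j  Y=-0.30919 - 0.12969j  product -0.00072 - 0.00113j
  m=-2: Y*=-0.03537 + 0.02651j  Y=0.09550 - 0.09493j  product -0.00086 + 0.00589j
  m=-1: Y*=-0.09940 - 0.29835j  Y=-0.15639 - 0.37915j  product -0.09758 + 0.08435j
  m=+0: Y*=1.07289 + 0.00000j  Y=0.00580 + 0.00000j  product 0.00622 + 0.00000j
  m=+1: Y*=0.09940 - 0.29835j  Y=0.15639 - 0.37915j  product -0.09758 - 0.08435j
  m=+2: Y*=-0.03537 - 0.02651j  Y=0.09550 + 0.09493j  product -0.00086 - 0.00589j
  m=+3: Y*=-0.00328 + 0.00228j  Y=0.30919 - 0.12969j  product -0.00072 + 0.00113j
  m=+4: Y*=0.00007 + 0.00025j  Y=0.00287 + 0.48236j  product -0.00012 + 0.00004j
  m=+5: Y*=0.00001 + 0.00000j  Y=-0.31764 - 0.12881j  product -0.00000 - 0.00000j
  m=+6: Y*=0.00000 - 0.00000j  Y=0.11071 - 0.11271j  product -0.00000 - 0.00000j
  m=+7: Y*=-0.00000 - 0.00000j  Y=0.01926 + 0.04515j  product 0.00000 - 0.00000j
  m=+8: Y*=-0.00000 + 0.00000j  Y=-0.00934 + 0.00011j  product 0.00000 - 0.00000j
Total Σ_m = -0.19234 + 0.00000j. Multiply by 0.739198: -0.14218 + 0.00000j. P_8(cos γ) = -0.142178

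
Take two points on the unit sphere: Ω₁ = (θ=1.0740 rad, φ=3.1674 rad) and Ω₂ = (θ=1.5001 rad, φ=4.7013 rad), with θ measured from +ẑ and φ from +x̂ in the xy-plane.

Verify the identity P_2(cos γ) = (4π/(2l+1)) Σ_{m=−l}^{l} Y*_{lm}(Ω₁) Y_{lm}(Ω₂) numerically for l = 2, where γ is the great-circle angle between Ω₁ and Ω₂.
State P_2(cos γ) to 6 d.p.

-0.493463

Summing Y*_{l m}(θ₁,φ₁)·Y_{l m}(θ₂,φ₂) over m ∈ [−2, 2]; prefactor 4π/(2·2+1) = 2.513274:
  [-2]  conj(Y_{2,-2})(Ω₁) = +0.298131+0.015402i ; Y_{2,-2}(Ω₂) = -0.384252-0.008523i ; Δ = -0.114426-0.008459i
  [-1]  conj(Y_{2,-1})(Ω₁) = -0.323587-0.008353i ; Y_{2,-1}(Ω₂) = -0.000604+0.054431i ; Δ = +0.000650-0.017608i
  [+0]  conj(Y_{2,0})(Ω₁) = -0.100460-0.000000i ; Y_{2,0}(Ω₂) = -0.310670+0.000000i ; Δ = +0.031210+0.000000i
  [+1]  conj(Y_{2,1})(Ω₁) = +0.323587-0.008353i ; Y_{2,1}(Ω₂) = +0.000604+0.054431i ; Δ = +0.000650+0.017608i
  [+2]  conj(Y_{2,2})(Ω₁) = +0.298131-0.015402i ; Y_{2,2}(Ω₂) = -0.384252+0.008523i ; Δ = -0.114426+0.008459i
Total Σ_m = -0.196343-0.000000i. Multiply by 2.513274: -0.493463-0.000000i. P_2(cos γ) = -0.493463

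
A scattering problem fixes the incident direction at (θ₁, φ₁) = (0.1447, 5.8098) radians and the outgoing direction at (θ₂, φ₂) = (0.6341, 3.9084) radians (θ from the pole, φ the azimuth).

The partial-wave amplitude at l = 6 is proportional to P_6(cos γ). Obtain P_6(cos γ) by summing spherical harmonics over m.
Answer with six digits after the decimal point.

-0.331939

Addition theorem: P_6(cos γ) = (4π/13) Σ_m Y*_{lm}(Ω₁) Y_{lm}(Ω₂), m = −6…6:
  m=-6: Y*=-0.000004-0.000001i  Y=-0.002325+0.020760i  product +0.000000-0.000000i
  m=-5: Y*=-0.000074-0.000072i  Y=+0.075739-0.062822i  product -0.000010-0.000001i
  m=-4: Y*=-0.000478-0.001429i  Y=-0.269099-0.020048i  product +0.000100+0.000394i
  m=-3: Y*=+0.002254-0.014848i  Y=+0.301078+0.336685i  product +0.005678-0.003712i
  m=-2: Y*=+0.059418-0.082524i  Y=+0.013674-0.367582i  product -0.029522-0.022969i
  m=-1: Y*=+0.380142-0.194721i  Y=+0.080763-0.077815i  product +0.015549-0.045307i
  m=+0: Y*=+0.805309-0.000000i  Y=-0.406034+0.000000i  product -0.326983+0.000000i
  m=+1: Y*=-0.380142-0.194721i  Y=-0.080763-0.077815i  product +0.015549+0.045307i
  m=+2: Y*=+0.059418+0.082524i  Y=+0.013674+0.367582i  product -0.029522+0.022969i
  m=+3: Y*=-0.002254-0.014848i  Y=-0.301078+0.336685i  product +0.005678+0.003712i
  m=+4: Y*=-0.000478+0.001429i  Y=-0.269099+0.020048i  product +0.000100-0.000394i
  m=+5: Y*=+0.000074-0.000072i  Y=-0.075739-0.062822i  product -0.000010+0.000001i
  m=+6: Y*=-0.000004+0.000001i  Y=-0.002325-0.020760i  product +0.000000+0.000000i
Total Σ_m = -0.343393-0.000000i. Multiply by 0.966644: -0.331939-0.000000i. P_6(cos γ) = -0.331939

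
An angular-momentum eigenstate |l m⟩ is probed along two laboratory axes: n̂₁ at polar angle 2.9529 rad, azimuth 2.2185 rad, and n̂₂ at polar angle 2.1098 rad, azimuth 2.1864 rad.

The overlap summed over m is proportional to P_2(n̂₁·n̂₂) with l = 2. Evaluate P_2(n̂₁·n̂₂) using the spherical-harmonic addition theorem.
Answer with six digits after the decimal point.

Summing Y*_{l m}(θ₁,φ₁)·Y_{l m}(θ₂,φ₂) over m ∈ [−2, 2]; prefactor 4π/(2·2+1) = 2.513274:
  [-2]  conj(Y_{2,-2})(Ω₁) = -0.00370 - 0.01308j ; Y_{2,-2}(Ω₂) = -0.09477 + 0.26826j ; Δ = 0.00386 + 0.00025j
  [-1]  conj(Y_{2,-1})(Ω₁) = 0.08588 - 0.11351j ; Y_{2,-1}(Ω₂) = 0.19651 + 0.27784j ; Δ = 0.04841 + 0.00155j
  [+0]  conj(Y_{2,0})(Ω₁) = 0.59749 + 0.00000j ; Y_{2,0}(Ω₂) = -0.06611 + 0.00000j ; Δ = -0.03950 + 0.00000j
  [+1]  conj(Y_{2,1})(Ω₁) = -0.08588 - 0.11351j ; Y_{2,1}(Ω₂) = -0.19651 + 0.27784j ; Δ = 0.04841 - 0.00155j
  [+2]  conj(Y_{2,2})(Ω₁) = -0.00370 + 0.01308j ; Y_{2,2}(Ω₂) = -0.09477 - 0.26826j ; Δ = 0.00386 - 0.00025j
Σ over m = 0.06504 + 0.00000j; ×(4π/5) → 0.16347 + 0.00000j. Real part: 0.163474

0.163474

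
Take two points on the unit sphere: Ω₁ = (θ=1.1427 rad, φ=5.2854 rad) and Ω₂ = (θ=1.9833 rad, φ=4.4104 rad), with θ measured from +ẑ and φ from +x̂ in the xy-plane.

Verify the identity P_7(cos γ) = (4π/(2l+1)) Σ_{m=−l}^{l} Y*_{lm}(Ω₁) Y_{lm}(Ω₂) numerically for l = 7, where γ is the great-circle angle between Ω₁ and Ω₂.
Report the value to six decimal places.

Term-by-term m-sum for l=7 (normalisation 4π/15 = 0.837758):
  m=-7: 0.19705 - 0.16642j × 0.23184 + 0.13996j = 0.06898 - 0.01100j  (running Σ = 0.06898 - 0.01100j)
  m=-6: 0.42116 + 0.12865j × -0.10589 + 0.43060j = -0.10000 + 0.16773j  (running Σ = -0.03102 + 0.15672j)
  m=-5: 0.07744 + 0.27287j × -0.25747 + 0.01569j = -0.02422 - 0.06904j  (running Σ = -0.05524 + 0.08768j)
  m=-4: 0.10467 - 0.11904j × 0.06698 + 0.17642j = 0.02801 + 0.01049j  (running Σ = -0.02723 + 0.09817j)
  m=-3: 0.34004 + 0.05078j × -0.26201 + 0.20539j = -0.09952 + 0.05653j  (running Σ = -0.12675 + 0.15471j)
  m=-2: -0.00642 - 0.01419j × 0.04395 + 0.03033j = 0.00015 - 0.00082j  (running Σ = -0.12660 + 0.15389j)
  m=-1: 0.18146 - 0.28124j × -0.09906 + 0.31800j = 0.07146 + 0.08557j  (running Σ = -0.05515 + 0.23945j)
  m=0: 0.02552 + 0.00000j × 0.01348 + 0.00000j = 0.00034 + 0.00000j  (running Σ = -0.05480 + 0.23945j)
  m=1: -0.18146 - 0.28124j × 0.09906 + 0.31800j = 0.07146 - 0.08557j  (running Σ = 0.01666 + 0.15389j)
  m=2: -0.00642 + 0.01419j × 0.04395 - 0.03033j = 0.00015 + 0.00082j  (running Σ = 0.01680 + 0.15471j)
  m=3: -0.34004 + 0.05078j × 0.26201 + 0.20539j = -0.09952 - 0.05653j  (running Σ = -0.08272 + 0.09817j)
  m=4: 0.10467 + 0.11904j × 0.06698 - 0.17642j = 0.02801 - 0.01049j  (running Σ = -0.05471 + 0.08768j)
  m=5: -0.07744 + 0.27287j × 0.25747 + 0.01569j = -0.02422 + 0.06904j  (running Σ = -0.07893 + 0.15672j)
  m=6: 0.42116 - 0.12865j × -0.10589 - 0.43060j = -0.10000 - 0.16773j  (running Σ = -0.17893 - 0.01100j)
  m=7: -0.19705 - 0.16642j × -0.23184 + 0.13996j = 0.06898 + 0.01100j  (running Σ = -0.10995 + 0.00000j)
Accumulated sum -0.10995 + 0.00000j; after 4π/(2l+1) scaling, -0.09211 + 0.00000j ⇒ P_7 = -0.092111

-0.092111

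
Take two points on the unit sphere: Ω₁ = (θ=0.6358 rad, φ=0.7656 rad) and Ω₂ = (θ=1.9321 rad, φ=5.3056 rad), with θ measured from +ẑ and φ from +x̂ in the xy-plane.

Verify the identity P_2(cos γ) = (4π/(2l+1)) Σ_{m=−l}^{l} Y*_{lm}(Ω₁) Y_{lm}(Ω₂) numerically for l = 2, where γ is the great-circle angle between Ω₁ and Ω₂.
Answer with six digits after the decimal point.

-0.283735

Term-by-term m-sum for l=2 (normalisation 4π/5 = 2.513274):
  m=-2: 0.00539 + 0.13610j × -0.12675 + 0.31334j = -0.04333 - 0.01556j  (running Σ = -0.04333 - 0.01556j)
  m=-1: 0.26612 + 0.25578j × -0.14281 - 0.21181j = 0.01617 - 0.09290j  (running Σ = -0.02716 - 0.10846j)
  m=0: 0.29714 + 0.00000j × -0.19716 + 0.00000j = -0.05858 + 0.00000j  (running Σ = -0.08574 - 0.10846j)
  m=1: -0.26612 + 0.25578j × 0.14281 - 0.21181j = 0.01617 + 0.09290j  (running Σ = -0.06956 - 0.01556j)
  m=2: 0.00539 - 0.13610j × -0.12675 - 0.31334j = -0.04333 + 0.01556j  (running Σ = -0.11289 + 0.00000j)
Total Σ_m = -0.11289 + 0.00000j. Multiply by 2.513274: -0.28374 + 0.00000j. P_2(cos γ) = -0.283735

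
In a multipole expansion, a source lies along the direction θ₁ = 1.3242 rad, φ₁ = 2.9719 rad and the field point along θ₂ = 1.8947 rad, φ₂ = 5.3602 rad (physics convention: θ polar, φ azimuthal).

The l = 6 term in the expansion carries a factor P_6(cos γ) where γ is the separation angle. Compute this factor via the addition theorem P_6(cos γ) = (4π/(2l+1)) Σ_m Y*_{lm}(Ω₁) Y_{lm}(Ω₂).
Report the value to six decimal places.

-0.275903

Addition theorem: P_6(cos γ) = (4π/13) Σ_m Y*_{lm}(Ω₁) Y_{lm}(Ω₂), m = −6…6:
  m=-6: 0.21090 - 0.34196j × 0.25769 - 0.23780j = -0.02697 - 0.13828j  (running Σ = -0.02697 - 0.13828j)
  m=-5: -0.23162 + 0.26285j × 0.03968 + 0.40587j = -0.11587 - 0.08358j  (running Σ = -0.14284 - 0.22185j)
  m=-4: -0.08462 + 0.06825j × -0.02806 - 0.01722j = 0.00355 - 0.00046j  (running Σ = -0.13929 - 0.22231j)
  m=-3: 0.29687 - 0.16570j × -0.31022 + 0.12126j = -0.07200 + 0.08740j  (running Σ = -0.21129 - 0.13491j)
  m=-2: 0.01288 - 0.00455j × 0.03855 - 0.13654j = -0.00012 - 0.00193j  (running Σ = -0.21142 - 0.13684j)
  m=-1: -0.32004 + 0.05484j × -0.17250 - 0.22795j = 0.06771 + 0.06349j  (running Σ = -0.14371 - 0.07335j)
  m=0: 0.01189 + 0.00000j × 0.16808 + 0.00000j = 0.00200 + 0.00000j  (running Σ = -0.14171 - 0.07335j)
  m=1: 0.32004 + 0.05484j × 0.17250 - 0.22795j = 0.06771 - 0.06349j  (running Σ = -0.07400 - 0.13684j)
  m=2: 0.01288 + 0.00455j × 0.03855 + 0.13654j = -0.00012 + 0.00193j  (running Σ = -0.07413 - 0.13491j)
  m=3: -0.29687 - 0.16570j × 0.31022 + 0.12126j = -0.07200 - 0.08740j  (running Σ = -0.14613 - 0.22231j)
  m=4: -0.08462 - 0.06825j × -0.02806 + 0.01722j = 0.00355 + 0.00046j  (running Σ = -0.14258 - 0.22185j)
  m=5: 0.23162 + 0.26285j × -0.03968 + 0.40587j = -0.11587 + 0.08358j  (running Σ = -0.25845 - 0.13828j)
  m=6: 0.21090 + 0.34196j × 0.25769 + 0.23780j = -0.02697 + 0.13828j  (running Σ = -0.28542 + 0.00000j)
Total Σ_m = -0.28542 + 0.00000j. Multiply by 0.966644: -0.27590 + 0.00000j. P_6(cos γ) = -0.275903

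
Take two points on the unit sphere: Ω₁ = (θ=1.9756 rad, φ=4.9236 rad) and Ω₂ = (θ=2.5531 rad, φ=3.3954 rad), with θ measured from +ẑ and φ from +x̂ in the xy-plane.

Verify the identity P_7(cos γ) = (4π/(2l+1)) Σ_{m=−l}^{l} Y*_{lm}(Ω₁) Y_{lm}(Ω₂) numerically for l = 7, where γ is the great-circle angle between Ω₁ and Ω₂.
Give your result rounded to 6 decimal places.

Term-by-term m-sum for l=7 (normalisation 4π/15 = 0.837758):
  m=-7: Y*=-0.276029+0.025555i  Y=+0.001660+0.007950i  product -0.000661-0.002152i
  m=-6: Y*=+0.132832+0.424100i  Y=-0.002183+0.045482i  product -0.019579+0.005116i
  m=-5: Y*=+0.213001-0.120474i  Y=-0.045950+0.147625i  product +0.007997+0.036980i
  m=-4: Y*=+0.134714+0.151764i  Y=-0.183238+0.295168i  product -0.069481+0.011954i
  m=-3: Y*=+0.193143-0.262889i  Y=-0.353233+0.336688i  product +0.020287+0.157890i
  m=-2: Y*=+0.065456+0.029421i  Y=-0.257401+0.143174i  product -0.021061+0.001799i
  m=-1: Y*=+0.069316-0.323289i  Y=+0.221984-0.057583i  product -0.003229-0.075756i
  m=+0: Y*=+0.032609-0.000000i  Y=+0.381072+0.000000i  product +0.012426+0.000000i
  m=+1: Y*=-0.069316-0.323289i  Y=-0.221984-0.057583i  product -0.003229+0.075756i
  m=+2: Y*=+0.065456-0.029421i  Y=-0.257401-0.143174i  product -0.021061-0.001799i
  m=+3: Y*=-0.193143-0.262889i  Y=+0.353233+0.336688i  product +0.020287-0.157890i
  m=+4: Y*=+0.134714-0.151764i  Y=-0.183238-0.295168i  product -0.069481-0.011954i
  m=+5: Y*=-0.213001-0.120474i  Y=+0.045950+0.147625i  product +0.007997-0.036980i
  m=+6: Y*=+0.132832-0.424100i  Y=-0.002183-0.045482i  product -0.019579-0.005116i
  m=+7: Y*=+0.276029+0.025555i  Y=-0.001660+0.007950i  product -0.000661+0.002152i
Total Σ_m = -0.159026-0.000000i. Multiply by 0.837758: -0.133225-0.000000i. P_7(cos γ) = -0.133225

-0.133225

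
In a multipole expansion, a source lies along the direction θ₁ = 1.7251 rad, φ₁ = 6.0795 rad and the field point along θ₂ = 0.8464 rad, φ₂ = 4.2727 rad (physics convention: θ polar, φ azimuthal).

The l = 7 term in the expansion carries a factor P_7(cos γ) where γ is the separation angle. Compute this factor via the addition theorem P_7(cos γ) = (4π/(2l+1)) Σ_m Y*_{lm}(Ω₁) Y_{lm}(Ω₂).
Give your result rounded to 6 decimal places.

Expand P_7 via completeness: Σ_{m} conj(Y_{7,m}) at Ω₁ times Y_{7,m} at Ω₂ —
  term(m=-7) = (0.030283, 0.002465)   from Y*(Ω₁)=(0.066452, -0.455079), Y(Ω₂)=(0.004210, 0.065930)
  term(m=-6) = (0.009025, 0.057845)   from Y*(Ω₁)=(-0.091447, 0.251548), Y(Ω₂)=(0.191593, -0.105530)
  term(m=-5) = (0.090136, -0.037133)   from Y*(Ω₁)=(-0.125669, 0.203886), Y(Ω₂)=(-0.329452, -0.239024)
  term(m=-4) = (0.070378, 0.097180)   from Y*(Ω₁)=(0.198648, -0.210662), Y(Ω₂)=(-0.077431, 0.407094)
  term(m=-3) = (0.007819, -0.009134)   from Y*(Ω₁)=(0.132950, -0.093130), Y(Ω₂)=(0.071736, -0.018449)
  term(m=-2) = (-0.086945, -0.044385)   from Y*(Ω₁)=(-0.269064, 0.116104), Y(Ω₂)=(0.212407, 0.256616)
  term(m=-1) = (-0.007119, 0.029601)   from Y*(Ω₁)=(-0.128669, 0.026577), Y(Ω₂)=(0.098636, -0.209686)
  term(m=+0) = (0.079850, 0.000000)   from Y*(Ω₁)=(0.293227, -0.000000), Y(Ω₂)=(0.272315, 0.000000)
  term(m=+1) = (-0.007119, -0.029601)   from Y*(Ω₁)=(0.128669, 0.026577), Y(Ω₂)=(-0.098636, -0.209686)
  term(m=+2) = (-0.086945, 0.044385)   from Y*(Ω₁)=(-0.269064, -0.116104), Y(Ω₂)=(0.212407, -0.256616)
  term(m=+3) = (0.007819, 0.009134)   from Y*(Ω₁)=(-0.132950, -0.093130), Y(Ω₂)=(-0.071736, -0.018449)
  term(m=+4) = (0.070378, -0.097180)   from Y*(Ω₁)=(0.198648, 0.210662), Y(Ω₂)=(-0.077431, -0.407094)
  term(m=+5) = (0.090136, 0.037133)   from Y*(Ω₁)=(0.125669, 0.203886), Y(Ω₂)=(0.329452, -0.239024)
  term(m=+6) = (0.009025, -0.057845)   from Y*(Ω₁)=(-0.091447, -0.251548), Y(Ω₂)=(0.191593, 0.105530)
  term(m=+7) = (0.030283, -0.002465)   from Y*(Ω₁)=(-0.066452, -0.455079), Y(Ω₂)=(-0.004210, 0.065930)
Accumulated sum (0.307003, -0.000000); after 4π/(2l+1) scaling, (0.257195, -0.000000) ⇒ P_7 = 0.257195

0.257195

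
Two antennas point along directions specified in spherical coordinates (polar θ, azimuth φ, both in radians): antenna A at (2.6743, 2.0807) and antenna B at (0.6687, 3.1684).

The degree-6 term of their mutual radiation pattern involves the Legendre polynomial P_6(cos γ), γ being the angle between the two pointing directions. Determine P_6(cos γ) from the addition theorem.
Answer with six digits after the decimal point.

Addition theorem: P_6(cos γ) = (4π/13) Σ_m Y*_{lm}(Ω₁) Y_{lm}(Ω₂), m = −6…6:
  m=-6: 0.00402 - 0.00033j × 0.02708 - 0.00439j = 0.00011 - 0.00003j  (running Σ = 0.00011 - 0.00003j)
  m=-5: 0.01547 + 0.02300j × -0.11918 + 0.01607j = -0.00221 - 0.00249j  (running Σ = -0.00211 - 0.00252j)
  m=-4: -0.05156 + 0.10181j × 0.30249 - 0.03256j = -0.01228 + 0.03247j  (running Σ = -0.01439 + 0.02996j)
  m=-3: -0.30636 + 0.01259j × -0.45791 + 0.03691j = 0.13982 - 0.01707j  (running Σ = 0.12544 + 0.01288j)
  m=-2: -0.26361 - 0.42900j × 0.30325 - 0.01627j = -0.08692 - 0.12581j  (running Σ = 0.03851 - 0.11292j)
  m=-1: 0.16608 - 0.29697j × 0.19267 - 0.00517j = 0.03046 - 0.05808j  (running Σ = 0.06898 - 0.17100j)
  m=0: -0.28327 + 0.00000j × -0.37165 + 0.00000j = 0.10528 + 0.00000j  (running Σ = 0.17426 - 0.17100j)
  m=1: -0.16608 - 0.29697j × -0.19267 - 0.00517j = 0.03046 + 0.05808j  (running Σ = 0.20472 - 0.11292j)
  m=2: -0.26361 + 0.42900j × 0.30325 + 0.01627j = -0.08692 + 0.12581j  (running Σ = 0.11780 + 0.01288j)
  m=3: 0.30636 + 0.01259j × 0.45791 + 0.03691j = 0.13982 + 0.01707j  (running Σ = 0.25762 + 0.02996j)
  m=4: -0.05156 - 0.10181j × 0.30249 + 0.03256j = -0.01228 - 0.03247j  (running Σ = 0.24534 - 0.00252j)
  m=5: -0.01547 + 0.02300j × 0.11918 + 0.01607j = -0.00221 + 0.00249j  (running Σ = 0.24313 - 0.00003j)
  m=6: 0.00402 + 0.00033j × 0.02708 + 0.00439j = 0.00011 + 0.00003j  (running Σ = 0.24323 - 0.00000j)
Accumulated sum 0.24323 - 0.00000j; after 4π/(2l+1) scaling, 0.23512 - 0.00000j ⇒ P_6 = 0.235121

0.235121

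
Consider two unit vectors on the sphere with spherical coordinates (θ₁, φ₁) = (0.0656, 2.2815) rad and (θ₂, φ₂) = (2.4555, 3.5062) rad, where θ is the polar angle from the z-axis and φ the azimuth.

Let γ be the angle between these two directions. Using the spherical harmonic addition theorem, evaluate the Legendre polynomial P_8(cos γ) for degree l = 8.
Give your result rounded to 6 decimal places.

Addition theorem: P_8(cos γ) = (4π/17) Σ_m Y*_{lm}(Ω₁) Y_{lm}(Ω₂), m = −8…8:
  [-8]  conj(Y_{8,-8})(Ω₁) = (0.000000, -0.000000) ; Y_{8,-8}(Ω₂) = (-0.013037, -0.002980) ; Δ = (-0.000000, 0.000000)
  [-7]  conj(Y_{8,-7})(Ω₁) = (-0.000000, -0.000000) ; Y_{8,-7}(Ω₂) = (-0.054312, -0.036313) ; Δ = (0.000000, 0.000000)
  [-6]  conj(Y_{8,-6})(Ω₁) = (0.000000, 0.000000) ; Y_{8,-6}(Ω₂) = (-0.112330, -0.158399) ; Δ = (0.000000, -0.000000)
  [-5]  conj(Y_{8,-5})(Ω₁) = (0.000005, -0.000011) ; Y_{8,-5}(Ω₂) = (-0.095817, -0.371774) ; Δ = (-0.000004, -0.000001)
  [-4]  conj(Y_{8,-4})(Ω₁) = (-0.000236, 0.000073) ; Y_{8,-4}(Ω₂) = (0.053343, -0.472718) ; Δ = (0.000022, 0.000116)
  [-3]  conj(Y_{8,-3})(Ω₁) = (0.003279, 0.002062) ; Y_{8,-3}(Ω₂) = (0.111396, -0.215562) ; Δ = (0.000810, -0.000477)
  [-2]  conj(Y_{8,-2})(Ω₁) = (-0.006446, -0.042830) ; Y_{8,-2}(Ω₂) = (-0.175026, 0.156386) ; Δ = (0.007826, 0.006488)
  [-1]  conj(Y_{8,-1})(Ω₁) = (-0.203178, 0.236047) ; Y_{8,-1}(Ω₂) = (-0.348162, 0.132884) ; Δ = (0.039372, -0.109182)
  [+0]  conj(Y_{8,0})(Ω₁) = (1.074726, -0.000000) ; Y_{8,0}(Ω₂) = (0.124155, 0.000000) ; Δ = (0.133433, 0.000000)
  [+1]  conj(Y_{8,1})(Ω₁) = (0.203178, 0.236047) ; Y_{8,1}(Ω₂) = (0.348162, 0.132884) ; Δ = (0.039372, 0.109182)
  [+2]  conj(Y_{8,2})(Ω₁) = (-0.006446, 0.042830) ; Y_{8,2}(Ω₂) = (-0.175026, -0.156386) ; Δ = (0.007826, -0.006488)
  [+3]  conj(Y_{8,3})(Ω₁) = (-0.003279, 0.002062) ; Y_{8,3}(Ω₂) = (-0.111396, -0.215562) ; Δ = (0.000810, 0.000477)
  [+4]  conj(Y_{8,4})(Ω₁) = (-0.000236, -0.000073) ; Y_{8,4}(Ω₂) = (0.053343, 0.472718) ; Δ = (0.000022, -0.000116)
  [+5]  conj(Y_{8,5})(Ω₁) = (-0.000005, -0.000011) ; Y_{8,5}(Ω₂) = (0.095817, -0.371774) ; Δ = (-0.000004, 0.000001)
  [+6]  conj(Y_{8,6})(Ω₁) = (0.000000, -0.000000) ; Y_{8,6}(Ω₂) = (-0.112330, 0.158399) ; Δ = (0.000000, 0.000000)
  [+7]  conj(Y_{8,7})(Ω₁) = (0.000000, -0.000000) ; Y_{8,7}(Ω₂) = (0.054312, -0.036313) ; Δ = (0.000000, -0.000000)
  [+8]  conj(Y_{8,8})(Ω₁) = (0.000000, 0.000000) ; Y_{8,8}(Ω₂) = (-0.013037, 0.002980) ; Δ = (-0.000000, -0.000000)
Σ over m = (0.229484, 0.000000); ×(4π/17) → (0.169634, 0.000000). Real part: 0.169634

0.169634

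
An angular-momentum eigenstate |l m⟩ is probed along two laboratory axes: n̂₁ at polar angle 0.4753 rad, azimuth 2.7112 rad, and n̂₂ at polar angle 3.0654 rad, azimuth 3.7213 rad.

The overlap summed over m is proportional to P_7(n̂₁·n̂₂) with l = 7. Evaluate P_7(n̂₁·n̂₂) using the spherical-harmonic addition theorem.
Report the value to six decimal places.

Summing Y*_{l m}(θ₁,φ₁)·Y_{l m}(θ₂,φ₂) over m ∈ [−7, 7]; prefactor 4π/(2·7+1) = 0.837758:
  m=-7: Y*=0.00208 + 0.00027j  Y=0.00000 - 0.00000j  product 0.00000 - 0.00000j
  m=-6: Y*=-0.01295 - 0.00810j  Y=0.00000 - 0.00000j  product -0.00000 - 0.00000j
  m=-5: Y*=0.03750 + 0.05709j  Y=0.00001 + 0.00000j  product 0.00000 + 0.00000j
  m=-4: Y*=-0.03128 - 0.20587j  Y=0.00017 + 0.00018j  product 0.00003 - 0.00004j
  m=-3: Y*=-0.11762 + 0.40964j  Y=0.00064 + 0.00379j  product -0.00163 - 0.00018j
  m=-2: Y*=0.33071 - 0.38474j  Y=-0.01698 + 0.03893j  product 0.00936 + 0.01941j
  m=-1: Y*=-0.11496 + 0.05278j  Y=-0.25026 + 0.16386j  product 0.02012 - 0.03204j
  m=+0: Y*=-0.43251 + 0.00000j  Y=-1.00552 + 0.00000j  product 0.43490 + 0.00000j
  m=+1: Y*=0.11496 + 0.05278j  Y=0.25026 + 0.16386j  product 0.02012 + 0.03204j
  m=+2: Y*=0.33071 + 0.38474j  Y=-0.01698 - 0.03893j  product 0.00936 - 0.01941j
  m=+3: Y*=0.11762 + 0.40964j  Y=-0.00064 + 0.00379j  product -0.00163 + 0.00018j
  m=+4: Y*=-0.03128 + 0.20587j  Y=0.00017 - 0.00018j  product 0.00003 + 0.00004j
  m=+5: Y*=-0.03750 + 0.05709j  Y=-0.00001 + 0.00000j  product 0.00000 - 0.00000j
  m=+6: Y*=-0.01295 + 0.00810j  Y=0.00000 + 0.00000j  product -0.00000 + 0.00000j
  m=+7: Y*=-0.00208 + 0.00027j  Y=-0.00000 - 0.00000j  product 0.00000 + 0.00000j
Total Σ_m = 0.49067 - 0.00000j. Multiply by 0.837758: 0.41106 - 0.00000j. P_7(cos γ) = 0.411062

0.411062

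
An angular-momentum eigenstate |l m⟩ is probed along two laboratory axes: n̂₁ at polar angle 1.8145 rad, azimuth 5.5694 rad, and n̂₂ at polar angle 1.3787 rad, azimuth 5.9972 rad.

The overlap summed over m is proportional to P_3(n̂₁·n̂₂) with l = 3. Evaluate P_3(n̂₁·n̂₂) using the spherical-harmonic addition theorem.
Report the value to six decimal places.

0.150849

Term-by-term m-sum for l=3 (normalisation 4π/7 = 1.795196):
  [-3]  conj(Y_{3,-3})(Ω₁) = (-0.205952, -0.320919) ; Y_{3,-3}(Ω₂) = (0.258077, 0.298534) ; Δ = (0.042654, -0.144305)
  [-2]  conj(Y_{3,-2})(Ω₁) = (-0.033150, 0.229867) ; Y_{3,-2}(Ω₂) = (0.158079, 0.101764) ; Δ = (-0.028632, 0.032964)
  [-1]  conj(Y_{3,-1})(Ω₁) = (-0.168053, 0.145556) ; Y_{3,-1}(Ω₂) = (-0.248884, -0.073183) ; Δ = (0.052478, -0.023928)
  [+0]  conj(Y_{3,0})(Ω₁) = (0.243926, -0.000000) ; Y_{3,0}(Ω₂) = (-0.200753, 0.000000) ; Δ = (-0.048969, 0.000000)
  [+1]  conj(Y_{3,1})(Ω₁) = (0.168053, 0.145556) ; Y_{3,1}(Ω₂) = (0.248884, -0.073183) ; Δ = (0.052478, 0.023928)
  [+2]  conj(Y_{3,2})(Ω₁) = (-0.033150, -0.229867) ; Y_{3,2}(Ω₂) = (0.158079, -0.101764) ; Δ = (-0.028632, -0.032964)
  [+3]  conj(Y_{3,3})(Ω₁) = (0.205952, -0.320919) ; Y_{3,3}(Ω₂) = (-0.258077, 0.298534) ; Δ = (0.042654, 0.144305)
Σ over m = (0.084030, 0.000000); ×(4π/7) → (0.150849, 0.000000). Real part: 0.150849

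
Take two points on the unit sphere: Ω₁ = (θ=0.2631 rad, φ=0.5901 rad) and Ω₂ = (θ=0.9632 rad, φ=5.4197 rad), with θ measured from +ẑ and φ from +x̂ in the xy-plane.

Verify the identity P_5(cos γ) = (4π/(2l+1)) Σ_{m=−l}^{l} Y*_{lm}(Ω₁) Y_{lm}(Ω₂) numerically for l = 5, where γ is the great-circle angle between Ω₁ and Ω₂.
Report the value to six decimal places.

Addition theorem: P_5(cos γ) = (4π/11) Σ_m Y*_{lm}(Ω₁) Y_{lm}(Ω₂), m = −5…5:
  term(m=-5) = 0.00005 + 0.00008j   from Y*(Ω₁)=-0.00054 + 0.00010j, Y(Ω₂)=-0.06662 - 0.15982j
  term(m=-4) = 0.00220 - 0.00112j   from Y*(Ω₁)=-0.00460 + 0.00457j, Y(Ω₂)=-0.36231 - 0.11700j
  term(m=-3) = -0.00573 - 0.01563j   from Y*(Ω₁)=-0.00891 + 0.04409j, Y(Ω₂)=-0.31534 + 0.19383j
  term(m=-2) = 0.00281 - 0.00067j   from Y*(Ω₁)=0.07574 + 0.18393j, Y(Ω₂)=0.00226 - 0.01432j
  term(m=-1) = -0.02116 - 0.17974j   from Y*(Ω₁)=0.42926 + 0.28747j, Y(Ω₂)=-0.22763 - 0.26627j
  term(m=+0) = -0.03808 + 0.00000j   from Y*(Ω₁)=0.50822 + 0.00000j, Y(Ω₂)=-0.07494 + 0.00000j
  term(m=+1) = -0.02116 + 0.17974j   from Y*(Ω₁)=-0.42926 + 0.28747j, Y(Ω₂)=0.22763 - 0.26627j
  term(m=+2) = 0.00281 + 0.00067j   from Y*(Ω₁)=0.07574 - 0.18393j, Y(Ω₂)=0.00226 + 0.01432j
  term(m=+3) = -0.00573 + 0.01563j   from Y*(Ω₁)=0.00891 + 0.04409j, Y(Ω₂)=0.31534 + 0.19383j
  term(m=+4) = 0.00220 + 0.00112j   from Y*(Ω₁)=-0.00460 - 0.00457j, Y(Ω₂)=-0.36231 + 0.11700j
  term(m=+5) = 0.00005 - 0.00008j   from Y*(Ω₁)=0.00054 + 0.00010j, Y(Ω₂)=0.06662 - 0.15982j
Accumulated sum -0.08176 - 0.00000j; after 4π/(2l+1) scaling, -0.09340 - 0.00000j ⇒ P_5 = -0.093401

-0.093401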